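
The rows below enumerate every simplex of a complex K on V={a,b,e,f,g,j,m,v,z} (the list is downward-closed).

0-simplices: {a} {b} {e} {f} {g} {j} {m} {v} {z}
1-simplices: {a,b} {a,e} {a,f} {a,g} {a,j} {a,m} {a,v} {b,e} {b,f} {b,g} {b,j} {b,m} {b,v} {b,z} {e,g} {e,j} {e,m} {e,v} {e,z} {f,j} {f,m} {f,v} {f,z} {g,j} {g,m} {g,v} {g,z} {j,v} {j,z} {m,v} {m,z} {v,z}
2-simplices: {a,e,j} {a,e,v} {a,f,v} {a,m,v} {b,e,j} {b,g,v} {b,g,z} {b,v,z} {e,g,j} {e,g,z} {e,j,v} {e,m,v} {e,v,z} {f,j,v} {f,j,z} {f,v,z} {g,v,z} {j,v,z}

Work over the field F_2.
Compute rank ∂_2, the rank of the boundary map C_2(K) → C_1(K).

rank∂_2=16

n_0=9 n_1=32 n_2=18  [Z2]
∂1: piv[ab,ae,af,ag,aj,am,av,bz] rk=8  ker:be,bf,bg,bj,bm,bv,eg,ej,em,ev,ez,fj,fm,fv,fz,gj,gm,gv,gz,jv,jz,mv,mz,vz
∂2: piv[aej,aev,afv,amv,bej,bgv,bgz,bvz,egj,egz,ejv,emv,evz,fjv,fjz,fvz] rk=16  ker:gvz,jvz
rk∂_2=16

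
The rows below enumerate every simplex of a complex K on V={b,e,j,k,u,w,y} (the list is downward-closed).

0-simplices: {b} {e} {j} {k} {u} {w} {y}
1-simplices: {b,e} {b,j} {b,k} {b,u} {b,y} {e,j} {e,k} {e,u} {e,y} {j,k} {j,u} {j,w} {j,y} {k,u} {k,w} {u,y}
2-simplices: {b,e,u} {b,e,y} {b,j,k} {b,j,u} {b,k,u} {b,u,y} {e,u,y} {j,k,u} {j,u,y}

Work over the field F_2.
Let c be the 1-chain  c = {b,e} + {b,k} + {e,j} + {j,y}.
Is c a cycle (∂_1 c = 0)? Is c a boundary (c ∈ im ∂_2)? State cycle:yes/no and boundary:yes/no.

n_0=7 n_1=16 n_2=9  [Z2]
∂1: piv[be,bj,bk,bu,by,jw] rk=6  ker:ej,ek,eu,ey,jk,ju,jy,ku,kw,uy
∂2: piv[beu,bey,bjk,bju,bku,buy,juy] rk=7  ker:euy,jku
∂1c = {k} + {y}

cycle:no boundary:no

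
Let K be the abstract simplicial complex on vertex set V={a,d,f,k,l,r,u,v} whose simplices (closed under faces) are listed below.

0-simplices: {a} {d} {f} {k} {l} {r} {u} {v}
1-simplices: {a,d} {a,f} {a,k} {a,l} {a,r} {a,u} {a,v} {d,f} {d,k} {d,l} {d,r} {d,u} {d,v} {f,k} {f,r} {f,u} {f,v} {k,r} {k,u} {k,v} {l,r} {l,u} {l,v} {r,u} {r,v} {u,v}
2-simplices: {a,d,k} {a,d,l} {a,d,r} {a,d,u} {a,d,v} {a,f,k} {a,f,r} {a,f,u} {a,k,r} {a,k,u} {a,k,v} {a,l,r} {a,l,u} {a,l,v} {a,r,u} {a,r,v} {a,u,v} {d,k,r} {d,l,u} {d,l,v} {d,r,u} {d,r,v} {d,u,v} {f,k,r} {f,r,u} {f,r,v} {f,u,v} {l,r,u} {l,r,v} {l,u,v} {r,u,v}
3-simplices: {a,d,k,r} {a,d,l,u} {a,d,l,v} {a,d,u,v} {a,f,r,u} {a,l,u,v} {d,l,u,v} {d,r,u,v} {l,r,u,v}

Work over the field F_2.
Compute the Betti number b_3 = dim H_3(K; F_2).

n_0=8 n_1=26 n_2=31 n_3=9  [Z2]
∂1: piv[ad,af,ak,al,ar,au,av] rk=7  ker:df,dk,dl,dr,du,dv,fk,fr,fu,fv,kr,ku,kv,lr,lu,lv,ru,rv,uv
∂2: piv[adk,adl,adr,adu,adv,afk,afr,afu,akr,aku,akv,alr,alu,alv,aru,arv,auv,frv] rk=18  ker:dkr,dlu,dlv,dru,drv,duv,fkr,fru,fuv,lru,lrv,luv,ruv
∂3: piv[adkr,adlu,adlv,aduv,afru,aluv,druv,lruv] rk=8  ker:dluv
b_3=(9−8)−0=1

b_3=1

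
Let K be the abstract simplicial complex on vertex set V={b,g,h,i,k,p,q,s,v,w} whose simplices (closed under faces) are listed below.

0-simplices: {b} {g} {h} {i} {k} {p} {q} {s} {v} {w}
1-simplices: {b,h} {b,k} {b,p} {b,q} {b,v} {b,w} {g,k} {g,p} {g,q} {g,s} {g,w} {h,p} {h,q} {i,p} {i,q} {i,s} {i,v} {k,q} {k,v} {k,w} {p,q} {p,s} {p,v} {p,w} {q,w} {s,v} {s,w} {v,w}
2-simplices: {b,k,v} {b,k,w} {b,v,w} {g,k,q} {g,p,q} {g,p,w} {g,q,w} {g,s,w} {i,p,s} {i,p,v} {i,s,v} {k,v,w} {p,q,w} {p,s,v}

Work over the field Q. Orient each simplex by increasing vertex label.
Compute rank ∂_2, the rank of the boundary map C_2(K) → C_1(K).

n_0=10 n_1=28 n_2=14  [Q]
∂1: piv[bh,bk,bp,bq,bv,bw,gk,gs,ip] rk=9  ker:gp,gq,gw,hp,hq,iq,is,iv,kq,kv,kw,pq,ps,pv,pw,qw,sv,sw,vw
∂2: piv[bkv,bkw,bvw,gkq,gpq,gpw,gqw,gsw,ips,ipv,isv] rk=11  ker:kvw,pqw,psv
rk∂_2=11

rank∂_2=11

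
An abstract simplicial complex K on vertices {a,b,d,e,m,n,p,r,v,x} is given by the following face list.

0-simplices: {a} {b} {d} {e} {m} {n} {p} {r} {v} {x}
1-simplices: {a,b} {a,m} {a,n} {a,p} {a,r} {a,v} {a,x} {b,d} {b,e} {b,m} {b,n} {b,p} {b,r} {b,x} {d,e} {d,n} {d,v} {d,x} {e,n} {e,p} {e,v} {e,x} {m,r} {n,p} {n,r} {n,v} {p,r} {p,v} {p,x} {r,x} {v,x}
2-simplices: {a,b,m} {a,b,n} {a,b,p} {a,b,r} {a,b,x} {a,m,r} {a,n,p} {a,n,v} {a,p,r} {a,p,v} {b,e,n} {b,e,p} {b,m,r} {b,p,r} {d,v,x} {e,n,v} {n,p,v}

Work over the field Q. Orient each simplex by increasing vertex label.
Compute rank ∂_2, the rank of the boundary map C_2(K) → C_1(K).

rank∂_2=14

n_0=10 n_1=31 n_2=17  [Q]
∂1: piv[ab,am,an,ap,ar,av,ax,bd,be] rk=9  ker:bm,bn,bp,br,bx,de,dn,dv,dx,en,ep,ev,ex,mr,np,nr,nv,pr,pv,px,rx,vx
∂2: piv[abm,abn,abp,abr,abx,amr,anp,anv,apr,apv,ben,bep,dvx,env] rk=14  ker:bmr,bpr,npv
rk∂_2=14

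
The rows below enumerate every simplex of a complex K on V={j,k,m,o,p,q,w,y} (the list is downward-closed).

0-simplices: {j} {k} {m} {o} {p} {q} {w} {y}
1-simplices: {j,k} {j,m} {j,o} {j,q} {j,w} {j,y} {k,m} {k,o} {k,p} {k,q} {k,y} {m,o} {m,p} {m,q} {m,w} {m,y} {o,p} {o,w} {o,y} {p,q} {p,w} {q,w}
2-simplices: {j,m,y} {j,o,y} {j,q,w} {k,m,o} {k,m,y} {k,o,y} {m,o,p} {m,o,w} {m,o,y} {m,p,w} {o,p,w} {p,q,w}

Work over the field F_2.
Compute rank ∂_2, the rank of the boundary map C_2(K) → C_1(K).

rank∂_2=10

n_0=8 n_1=22 n_2=12  [Z2]
∂1: piv[jk,jm,jo,jq,jw,jy,kp] rk=7  ker:km,ko,kq,ky,mo,mp,mq,mw,my,op,ow,oy,pq,pw,qw
∂2: piv[jmy,joy,jqw,kmo,kmy,koy,mop,mow,mpw,pqw] rk=10  ker:moy,opw
rk∂_2=10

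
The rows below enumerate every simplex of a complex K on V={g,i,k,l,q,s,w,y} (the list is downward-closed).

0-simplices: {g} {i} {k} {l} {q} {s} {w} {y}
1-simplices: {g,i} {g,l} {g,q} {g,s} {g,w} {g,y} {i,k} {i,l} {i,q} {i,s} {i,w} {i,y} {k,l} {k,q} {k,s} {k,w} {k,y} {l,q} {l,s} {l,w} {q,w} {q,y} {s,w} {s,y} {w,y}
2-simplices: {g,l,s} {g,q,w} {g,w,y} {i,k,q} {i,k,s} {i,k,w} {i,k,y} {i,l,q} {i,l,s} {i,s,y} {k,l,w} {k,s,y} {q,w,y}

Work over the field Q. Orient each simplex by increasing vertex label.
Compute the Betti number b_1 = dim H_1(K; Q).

n_0=8 n_1=25 n_2=13  [Q]
∂1: piv[gi,gl,gq,gs,gw,gy,ik] rk=7  ker:il,iq,is,iw,iy,kl,kq,ks,kw,ky,lq,ls,lw,qw,qy,sw,sy,wy
∂2: piv[gls,gqw,gwy,ikq,iks,ikw,iky,ilq,ils,isy,klw,qwy] rk=12  ker:ksy
b_1=(25−7)−12=6

b_1=6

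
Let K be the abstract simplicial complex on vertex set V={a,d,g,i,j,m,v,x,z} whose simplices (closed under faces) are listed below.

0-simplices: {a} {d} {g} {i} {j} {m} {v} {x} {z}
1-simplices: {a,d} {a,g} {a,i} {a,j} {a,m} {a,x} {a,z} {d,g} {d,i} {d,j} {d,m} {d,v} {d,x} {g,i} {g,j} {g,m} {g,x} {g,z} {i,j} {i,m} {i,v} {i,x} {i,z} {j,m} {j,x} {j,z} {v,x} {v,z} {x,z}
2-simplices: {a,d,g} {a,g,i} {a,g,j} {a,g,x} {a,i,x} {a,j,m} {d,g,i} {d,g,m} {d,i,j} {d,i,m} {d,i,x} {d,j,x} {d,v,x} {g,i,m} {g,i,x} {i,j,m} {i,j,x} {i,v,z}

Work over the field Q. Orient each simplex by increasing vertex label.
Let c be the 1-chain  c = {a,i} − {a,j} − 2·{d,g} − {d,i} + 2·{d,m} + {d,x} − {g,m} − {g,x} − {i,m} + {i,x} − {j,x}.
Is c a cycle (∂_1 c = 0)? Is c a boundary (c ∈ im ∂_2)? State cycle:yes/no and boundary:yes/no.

n_0=9 n_1=29 n_2=18  [Q]
∂1: piv[ad,ag,ai,aj,am,ax,az,dv] rk=8  ker:dg,di,dj,dm,dx,gi,gj,gm,gx,gz,ij,im,iv,ix,iz,jm,jx,jz,vx,vz,xz
∂2: piv[adg,agi,agj,agx,aix,ajm,dgi,dgm,dij,dim,dix,djx,dvx,ijm,ivz] rk=15  ker:gim,gix,ijx
∂1c = 0
c vs im∂2: residual ≠ 0 ⇒ not boundary

cycle:yes boundary:no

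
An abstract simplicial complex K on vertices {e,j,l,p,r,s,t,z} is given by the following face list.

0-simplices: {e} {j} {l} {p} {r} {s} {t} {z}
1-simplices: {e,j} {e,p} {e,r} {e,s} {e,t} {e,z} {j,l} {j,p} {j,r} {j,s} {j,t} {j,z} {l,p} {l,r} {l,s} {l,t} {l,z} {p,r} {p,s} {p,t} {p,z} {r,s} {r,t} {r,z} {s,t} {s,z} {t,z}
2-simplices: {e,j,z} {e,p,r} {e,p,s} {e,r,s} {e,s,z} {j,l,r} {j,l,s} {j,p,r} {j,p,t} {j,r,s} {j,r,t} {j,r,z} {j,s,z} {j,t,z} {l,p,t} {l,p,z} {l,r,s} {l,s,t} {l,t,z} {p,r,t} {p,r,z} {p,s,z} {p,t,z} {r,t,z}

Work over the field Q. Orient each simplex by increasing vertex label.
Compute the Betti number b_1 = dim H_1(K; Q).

b_1=2

n_0=8 n_1=27 n_2=24  [Q]
∂1: piv[ej,ep,er,es,et,ez,jl] rk=7  ker:jp,jr,js,jt,jz,lp,lr,ls,lt,lz,pr,ps,pt,pz,rs,rt,rz,st,sz,tz
∂2: piv[ejz,epr,eps,ers,esz,jlr,jls,jpr,jpt,jrs,jrt,jrz,jsz,jtz,lpt,lpz,lst,ltz] rk=18  ker:lrs,prt,prz,psz,ptz,rtz
b_1=(27−7)−18=2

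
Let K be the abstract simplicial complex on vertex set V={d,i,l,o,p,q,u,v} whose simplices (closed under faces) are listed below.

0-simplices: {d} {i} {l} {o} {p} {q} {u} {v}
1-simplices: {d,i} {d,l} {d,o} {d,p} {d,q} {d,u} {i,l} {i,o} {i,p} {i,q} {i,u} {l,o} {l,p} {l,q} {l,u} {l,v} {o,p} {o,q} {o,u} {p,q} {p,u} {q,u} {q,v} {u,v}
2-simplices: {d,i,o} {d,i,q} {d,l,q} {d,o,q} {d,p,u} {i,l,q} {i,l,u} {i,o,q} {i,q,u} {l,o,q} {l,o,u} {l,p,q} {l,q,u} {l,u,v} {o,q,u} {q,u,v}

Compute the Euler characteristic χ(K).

n_0=8 n_1=24 n_2=16
χ=+8−24+16=0

χ(K)=0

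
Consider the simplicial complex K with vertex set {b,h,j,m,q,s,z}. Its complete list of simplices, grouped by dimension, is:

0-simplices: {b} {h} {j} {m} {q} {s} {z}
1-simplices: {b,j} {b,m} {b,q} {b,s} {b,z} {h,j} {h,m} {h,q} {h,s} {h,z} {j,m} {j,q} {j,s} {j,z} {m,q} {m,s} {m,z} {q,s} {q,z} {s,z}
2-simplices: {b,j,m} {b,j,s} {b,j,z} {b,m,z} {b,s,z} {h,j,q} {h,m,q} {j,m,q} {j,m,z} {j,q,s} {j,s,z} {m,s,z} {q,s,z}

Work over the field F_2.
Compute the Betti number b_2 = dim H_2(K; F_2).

n_0=7 n_1=20 n_2=13  [Z2]
∂1: piv[bj,bm,bq,bs,bz,hj] rk=6  ker:hm,hq,hs,hz,jm,jq,js,jz,mq,ms,mz,qs,qz,sz
∂2: piv[bjm,bjs,bjz,bmz,bsz,hjq,hmq,jmq,jqs,msz,qsz] rk=11  ker:jmz,jsz
b_2=(13−11)−0=2

b_2=2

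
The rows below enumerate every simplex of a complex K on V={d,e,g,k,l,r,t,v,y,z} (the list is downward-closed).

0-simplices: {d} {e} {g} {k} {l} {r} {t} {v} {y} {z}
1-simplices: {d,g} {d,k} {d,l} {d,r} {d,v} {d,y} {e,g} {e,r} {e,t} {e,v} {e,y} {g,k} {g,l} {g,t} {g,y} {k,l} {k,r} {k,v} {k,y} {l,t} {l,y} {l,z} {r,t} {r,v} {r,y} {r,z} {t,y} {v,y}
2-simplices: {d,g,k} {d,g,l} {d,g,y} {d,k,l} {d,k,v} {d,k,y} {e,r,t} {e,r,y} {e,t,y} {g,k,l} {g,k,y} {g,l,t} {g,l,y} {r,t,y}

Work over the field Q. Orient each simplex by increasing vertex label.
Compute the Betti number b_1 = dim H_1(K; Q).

n_0=10 n_1=28 n_2=14  [Q]
∂1: piv[dg,dk,dl,dr,dv,dy,eg,et,lz] rk=9  ker:er,ev,ey,gk,gl,gt,gy,kl,kr,kv,ky,lt,ly,rt,rv,ry,rz,ty,vy
∂2: piv[dgk,dgl,dgy,dkl,dkv,dky,ert,ery,ety,glt,gly] rk=11  ker:gkl,gky,rty
b_1=(28−9)−11=8

b_1=8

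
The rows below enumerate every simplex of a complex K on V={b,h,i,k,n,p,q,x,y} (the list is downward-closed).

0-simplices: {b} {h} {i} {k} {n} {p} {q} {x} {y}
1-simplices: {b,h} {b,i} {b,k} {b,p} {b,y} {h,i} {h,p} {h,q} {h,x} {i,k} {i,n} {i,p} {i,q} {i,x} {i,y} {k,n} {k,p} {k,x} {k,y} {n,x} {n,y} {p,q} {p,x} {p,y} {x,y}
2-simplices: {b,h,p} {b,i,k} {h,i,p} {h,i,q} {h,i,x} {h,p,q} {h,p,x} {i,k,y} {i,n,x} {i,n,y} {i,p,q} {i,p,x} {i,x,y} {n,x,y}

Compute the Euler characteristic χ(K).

n_0=9 n_1=25 n_2=14
χ=+9−25+14=-2

χ(K)=-2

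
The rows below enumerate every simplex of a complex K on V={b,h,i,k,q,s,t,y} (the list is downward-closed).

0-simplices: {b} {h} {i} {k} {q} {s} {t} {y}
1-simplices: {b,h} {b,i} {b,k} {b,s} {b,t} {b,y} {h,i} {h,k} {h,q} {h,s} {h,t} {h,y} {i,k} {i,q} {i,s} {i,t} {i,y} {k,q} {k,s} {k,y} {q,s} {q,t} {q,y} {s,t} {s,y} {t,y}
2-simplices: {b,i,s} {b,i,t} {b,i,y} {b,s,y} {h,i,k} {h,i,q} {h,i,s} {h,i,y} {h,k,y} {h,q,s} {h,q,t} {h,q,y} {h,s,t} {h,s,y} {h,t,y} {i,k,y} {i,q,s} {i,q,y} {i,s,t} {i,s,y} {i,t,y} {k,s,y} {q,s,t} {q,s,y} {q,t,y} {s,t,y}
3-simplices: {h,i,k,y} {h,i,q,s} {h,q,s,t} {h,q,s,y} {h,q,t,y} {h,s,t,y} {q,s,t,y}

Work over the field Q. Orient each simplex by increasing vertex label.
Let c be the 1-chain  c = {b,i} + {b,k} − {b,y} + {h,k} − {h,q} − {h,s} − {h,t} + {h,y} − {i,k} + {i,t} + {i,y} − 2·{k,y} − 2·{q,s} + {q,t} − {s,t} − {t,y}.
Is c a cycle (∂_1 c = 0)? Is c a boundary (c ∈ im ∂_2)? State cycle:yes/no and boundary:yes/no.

cycle:no boundary:no

n_0=8 n_1=26 n_2=26 n_3=7  [Q]
∂1: piv[bh,bi,bk,bs,bt,by,hq] rk=7  ker:hi,hk,hs,ht,hy,ik,iq,is,it,iy,kq,ks,ky,qs,qt,qy,st,sy,ty
∂2: piv[bis,bit,biy,bsy,hik,hiq,his,hiy,hky,hqs,hqt,hqy,hst,hty,ist,ksy] rk=16  ker:hsy,iky,iqs,iqy,isy,ity,qst,qsy,qty,sty
∂3: piv[hiky,hiqs,hqst,hqsy,hqty,hsty] rk=6  ker:qsty
∂1c = −{b} + {h} + 3·{k} − 2·{s} + {t} − 2·{y}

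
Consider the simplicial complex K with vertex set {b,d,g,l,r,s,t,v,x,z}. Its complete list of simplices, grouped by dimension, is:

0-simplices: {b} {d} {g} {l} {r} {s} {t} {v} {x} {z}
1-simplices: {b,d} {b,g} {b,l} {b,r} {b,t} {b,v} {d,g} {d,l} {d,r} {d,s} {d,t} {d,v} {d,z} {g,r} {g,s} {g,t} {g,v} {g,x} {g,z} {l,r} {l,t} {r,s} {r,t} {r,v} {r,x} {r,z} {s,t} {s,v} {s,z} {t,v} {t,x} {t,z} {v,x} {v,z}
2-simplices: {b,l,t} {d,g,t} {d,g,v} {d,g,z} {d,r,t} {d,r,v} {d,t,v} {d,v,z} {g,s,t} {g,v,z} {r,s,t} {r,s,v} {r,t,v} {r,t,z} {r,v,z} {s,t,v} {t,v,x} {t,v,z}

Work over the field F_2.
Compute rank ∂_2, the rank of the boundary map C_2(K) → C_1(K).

n_0=10 n_1=34 n_2=18  [Z2]
∂1: piv[bd,bg,bl,br,bt,bv,ds,dz,gx] rk=9  ker:dg,dl,dr,dt,dv,gr,gs,gt,gv,gz,lr,lt,rs,rt,rv,rx,rz,st,sv,sz,tv,tx,tz,vx,vz
∂2: piv[blt,dgt,dgv,dgz,drt,drv,dtv,dvz,gst,rst,rsv,rtz,rvz,tvx] rk=14  ker:gvz,rtv,stv,tvz
rk∂_2=14

rank∂_2=14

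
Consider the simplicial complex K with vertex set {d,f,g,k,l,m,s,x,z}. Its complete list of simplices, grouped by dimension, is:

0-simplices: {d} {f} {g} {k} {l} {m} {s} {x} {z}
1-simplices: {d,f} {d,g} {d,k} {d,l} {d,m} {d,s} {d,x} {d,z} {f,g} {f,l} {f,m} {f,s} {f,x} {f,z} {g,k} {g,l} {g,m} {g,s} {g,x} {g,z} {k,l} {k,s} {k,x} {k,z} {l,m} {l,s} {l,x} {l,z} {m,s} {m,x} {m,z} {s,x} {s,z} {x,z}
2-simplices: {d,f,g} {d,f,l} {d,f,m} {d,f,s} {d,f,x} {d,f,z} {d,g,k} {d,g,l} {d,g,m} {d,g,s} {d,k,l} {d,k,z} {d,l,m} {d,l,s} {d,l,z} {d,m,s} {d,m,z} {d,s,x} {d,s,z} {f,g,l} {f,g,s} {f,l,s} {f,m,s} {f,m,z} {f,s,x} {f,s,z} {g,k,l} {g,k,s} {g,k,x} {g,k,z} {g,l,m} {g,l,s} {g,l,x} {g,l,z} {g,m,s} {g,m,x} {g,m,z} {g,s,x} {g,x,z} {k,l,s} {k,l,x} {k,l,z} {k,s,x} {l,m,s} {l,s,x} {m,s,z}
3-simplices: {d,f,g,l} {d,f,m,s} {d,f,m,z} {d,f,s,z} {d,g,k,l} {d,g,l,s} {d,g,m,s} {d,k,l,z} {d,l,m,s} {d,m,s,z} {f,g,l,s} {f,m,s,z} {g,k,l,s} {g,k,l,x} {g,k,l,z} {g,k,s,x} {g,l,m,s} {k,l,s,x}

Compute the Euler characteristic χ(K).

n_0=9 n_1=34 n_2=46 n_3=18
χ=+9−34+46−18=3

χ(K)=3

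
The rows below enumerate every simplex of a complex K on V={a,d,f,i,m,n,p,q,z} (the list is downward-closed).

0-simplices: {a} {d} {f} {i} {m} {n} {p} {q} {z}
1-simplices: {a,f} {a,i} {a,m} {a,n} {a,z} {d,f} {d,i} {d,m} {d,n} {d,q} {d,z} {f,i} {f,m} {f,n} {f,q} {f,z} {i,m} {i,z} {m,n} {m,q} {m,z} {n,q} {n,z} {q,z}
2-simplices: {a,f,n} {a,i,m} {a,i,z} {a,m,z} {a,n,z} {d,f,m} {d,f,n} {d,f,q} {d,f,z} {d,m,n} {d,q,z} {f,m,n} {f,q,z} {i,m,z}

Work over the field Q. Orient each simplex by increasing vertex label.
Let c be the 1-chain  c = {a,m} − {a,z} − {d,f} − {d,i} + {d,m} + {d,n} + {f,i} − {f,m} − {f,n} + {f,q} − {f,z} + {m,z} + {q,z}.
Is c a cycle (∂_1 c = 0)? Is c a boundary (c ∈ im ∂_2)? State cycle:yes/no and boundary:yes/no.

n_0=9 n_1=24 n_2=14  [Q]
∂1: piv[af,ai,am,an,az,df,dq] rk=7  ker:di,dm,dn,dz,fi,fm,fn,fq,fz,im,iz,mn,mq,mz,nq,nz,qz
∂2: piv[afn,aim,aiz,amz,anz,dfm,dfn,dfq,dfz,dmn,dqz] rk=11  ker:fmn,fqz,imz
∂1c = 0
c vs im∂2: residual ≠ 0 ⇒ not boundary

cycle:yes boundary:no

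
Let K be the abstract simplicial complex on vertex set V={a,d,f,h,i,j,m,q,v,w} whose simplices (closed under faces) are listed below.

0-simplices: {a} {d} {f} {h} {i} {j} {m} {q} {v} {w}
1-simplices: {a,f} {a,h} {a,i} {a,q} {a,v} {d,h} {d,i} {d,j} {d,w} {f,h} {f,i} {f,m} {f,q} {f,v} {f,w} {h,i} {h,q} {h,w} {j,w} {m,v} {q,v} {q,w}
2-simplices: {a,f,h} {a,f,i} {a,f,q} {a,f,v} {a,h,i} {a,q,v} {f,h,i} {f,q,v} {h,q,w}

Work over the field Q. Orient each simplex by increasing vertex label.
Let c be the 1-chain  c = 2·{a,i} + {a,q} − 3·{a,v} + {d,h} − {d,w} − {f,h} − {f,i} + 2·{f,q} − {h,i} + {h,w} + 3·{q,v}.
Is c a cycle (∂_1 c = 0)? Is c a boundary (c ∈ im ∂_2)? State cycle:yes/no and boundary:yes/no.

cycle:yes boundary:no

n_0=10 n_1=22 n_2=9  [Q]
∂1: piv[af,ah,ai,aq,av,dh,dj,dw,fm] rk=9  ker:di,fh,fi,fq,fv,fw,hi,hq,hw,jw,mv,qv,qw
∂2: piv[afh,afi,afq,afv,ahi,aqv,hqw] rk=7  ker:fhi,fqv
∂1c = 0
c vs im∂2: residual ≠ 0 ⇒ not boundary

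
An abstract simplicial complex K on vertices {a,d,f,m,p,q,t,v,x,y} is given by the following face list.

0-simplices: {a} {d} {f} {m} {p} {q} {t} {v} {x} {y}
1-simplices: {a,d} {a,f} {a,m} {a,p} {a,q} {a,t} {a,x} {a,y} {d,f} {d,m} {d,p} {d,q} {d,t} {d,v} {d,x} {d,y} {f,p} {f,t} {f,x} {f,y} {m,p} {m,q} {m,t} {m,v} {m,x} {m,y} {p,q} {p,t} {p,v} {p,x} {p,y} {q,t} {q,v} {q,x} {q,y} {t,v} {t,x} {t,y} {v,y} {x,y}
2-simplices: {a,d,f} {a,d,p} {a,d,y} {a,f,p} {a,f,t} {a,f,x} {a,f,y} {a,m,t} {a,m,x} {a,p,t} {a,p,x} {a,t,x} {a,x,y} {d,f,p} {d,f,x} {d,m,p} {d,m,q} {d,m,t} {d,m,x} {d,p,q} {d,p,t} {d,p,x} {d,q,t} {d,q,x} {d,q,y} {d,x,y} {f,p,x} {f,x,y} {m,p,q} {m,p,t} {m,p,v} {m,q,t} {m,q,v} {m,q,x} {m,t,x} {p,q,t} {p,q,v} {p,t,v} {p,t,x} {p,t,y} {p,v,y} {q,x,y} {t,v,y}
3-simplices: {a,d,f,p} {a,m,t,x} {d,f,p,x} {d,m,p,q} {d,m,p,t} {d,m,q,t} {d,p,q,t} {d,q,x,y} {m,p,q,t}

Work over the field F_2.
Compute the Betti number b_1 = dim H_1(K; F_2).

n_0=10 n_1=40 n_2=43 n_3=9  [Z2]
∂1: piv[ad,af,am,ap,aq,at,ax,ay,dv] rk=9  ker:df,dm,dp,dq,dt,dx,dy,fp,ft,fx,fy,mp,mq,mt,mv,mx,my,pq,pt,pv,px,py,qt,qv,qx,qy,tv,tx,ty,vy,xy
∂2: piv[adf,adp,ady,afp,aft,afx,afy,amt,amx,apt,apx,atx,axy,dfx,dmp,dmq,dmt,dmx,dpq,dqt,dqx,dqy,mpv,mqv,ptv,pty,pvy] rk=27  ker:dfp,dpt,dpx,dxy,fpx,fxy,mpq,mpt,mqt,mqx,mtx,pqt,pqv,ptx,qxy,tvy
∂3: piv[adfp,amtx,dfpx,dmpq,dmpt,dmqt,dpqt,dqxy] rk=8  ker:mpqt
b_1=(40−9)−27=4

b_1=4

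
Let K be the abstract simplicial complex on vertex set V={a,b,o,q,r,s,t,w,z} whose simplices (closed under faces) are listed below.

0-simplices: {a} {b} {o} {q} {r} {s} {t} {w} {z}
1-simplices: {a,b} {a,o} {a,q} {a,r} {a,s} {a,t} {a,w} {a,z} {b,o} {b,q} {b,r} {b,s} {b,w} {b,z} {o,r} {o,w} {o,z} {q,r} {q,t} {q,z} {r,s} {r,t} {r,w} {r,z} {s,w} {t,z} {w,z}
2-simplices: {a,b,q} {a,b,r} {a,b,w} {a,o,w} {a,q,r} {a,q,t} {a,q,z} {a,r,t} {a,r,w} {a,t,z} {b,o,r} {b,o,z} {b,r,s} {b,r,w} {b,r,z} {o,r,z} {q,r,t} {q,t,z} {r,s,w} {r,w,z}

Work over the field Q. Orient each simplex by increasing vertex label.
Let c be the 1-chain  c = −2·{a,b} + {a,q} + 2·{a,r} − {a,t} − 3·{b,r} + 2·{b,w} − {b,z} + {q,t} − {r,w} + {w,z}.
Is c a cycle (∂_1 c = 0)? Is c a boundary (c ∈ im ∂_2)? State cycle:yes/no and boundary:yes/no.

cycle:yes boundary:yes

n_0=9 n_1=27 n_2=20  [Q]
∂1: piv[ab,ao,aq,ar,as,at,aw,az] rk=8  ker:bo,bq,br,bs,bw,bz,or,ow,oz,qr,qt,qz,rs,rt,rw,rz,sw,tz,wz
∂2: piv[abq,abr,abw,aow,aqr,aqt,aqz,art,arw,atz,bor,boz,brs,brz,rsw,rwz] rk=16  ker:brw,orz,qrt,qtz
∂1c = 0
c vs im∂2: reduces to 0 ⇒ boundary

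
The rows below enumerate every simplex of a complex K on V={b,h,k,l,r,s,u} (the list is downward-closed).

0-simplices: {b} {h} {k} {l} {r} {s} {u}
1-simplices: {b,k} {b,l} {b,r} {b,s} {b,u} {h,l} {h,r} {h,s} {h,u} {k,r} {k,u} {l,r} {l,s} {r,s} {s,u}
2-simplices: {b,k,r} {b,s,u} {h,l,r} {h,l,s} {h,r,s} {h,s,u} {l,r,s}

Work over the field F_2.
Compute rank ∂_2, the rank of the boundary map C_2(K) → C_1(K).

rank∂_2=6

n_0=7 n_1=15 n_2=7  [Z2]
∂1: piv[bk,bl,br,bs,bu,hl] rk=6  ker:hr,hs,hu,kr,ku,lr,ls,rs,su
∂2: piv[bkr,bsu,hlr,hls,hrs,hsu] rk=6  ker:lrs
rk∂_2=6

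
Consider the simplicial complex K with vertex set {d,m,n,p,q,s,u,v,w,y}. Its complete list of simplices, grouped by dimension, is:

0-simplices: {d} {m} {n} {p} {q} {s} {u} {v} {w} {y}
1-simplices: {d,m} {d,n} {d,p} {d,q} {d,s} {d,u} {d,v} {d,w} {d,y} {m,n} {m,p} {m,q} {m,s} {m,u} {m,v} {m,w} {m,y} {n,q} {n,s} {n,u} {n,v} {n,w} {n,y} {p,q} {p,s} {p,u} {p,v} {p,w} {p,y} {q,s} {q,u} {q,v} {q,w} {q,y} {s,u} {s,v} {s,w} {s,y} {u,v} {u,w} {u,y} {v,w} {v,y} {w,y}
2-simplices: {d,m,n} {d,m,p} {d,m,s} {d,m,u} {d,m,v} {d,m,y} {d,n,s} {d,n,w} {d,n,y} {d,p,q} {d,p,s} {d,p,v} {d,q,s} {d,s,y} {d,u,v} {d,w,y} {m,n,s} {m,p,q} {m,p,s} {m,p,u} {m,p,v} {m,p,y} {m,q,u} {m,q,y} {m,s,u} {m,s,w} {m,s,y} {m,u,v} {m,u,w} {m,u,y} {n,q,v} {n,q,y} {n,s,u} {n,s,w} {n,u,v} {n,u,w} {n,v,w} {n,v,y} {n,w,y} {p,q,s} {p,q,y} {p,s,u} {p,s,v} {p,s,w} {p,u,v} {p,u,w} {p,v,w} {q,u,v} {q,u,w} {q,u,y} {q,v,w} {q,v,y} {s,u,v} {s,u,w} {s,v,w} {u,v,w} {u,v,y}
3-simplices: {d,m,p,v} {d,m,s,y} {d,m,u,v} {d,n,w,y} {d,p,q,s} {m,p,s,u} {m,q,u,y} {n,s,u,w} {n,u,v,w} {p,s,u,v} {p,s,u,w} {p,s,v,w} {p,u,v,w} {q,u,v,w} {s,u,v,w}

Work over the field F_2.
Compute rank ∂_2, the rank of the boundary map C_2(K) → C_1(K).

n_0=10 n_1=44 n_2=57 n_3=15  [Z2]
∂1: piv[dm,dn,dp,dq,ds,du,dv,dw,dy] rk=9  ker:mn,mp,mq,ms,mu,mv,mw,my,nq,ns,nu,nv,nw,ny,pq,ps,pu,pv,pw,py,qs,qu,qv,qw,qy,su,sv,sw,sy,uv,uw,uy,vw,vy,wy
∂2: piv[dmn,dmp,dms,dmu,dmv,dmy,dns,dnw,dny,dpq,dps,dpv,dqs,dsy,duv,dwy,mpq,mpu,mpy,mqu,mqy,msu,msw,muw,muy,nqv,nqy,nsu,nsw,nuv,nvw,nvy,psv,psw,quw] rk=35  ker:mns,mps,mpv,msy,muv,nuw,nwy,pqs,pqy,psu,puv,puw,pvw,quv,quy,qvw,qvy,suv,suw,svw,uvw,uvy
∂3: piv[dmpv,dmsy,dmuv,dnwy,dpqs,mpsu,mquy,nsuw,nuvw,psuv,psuw,psvw,puvw,quvw] rk=14  ker:suvw
rk∂_2=35

rank∂_2=35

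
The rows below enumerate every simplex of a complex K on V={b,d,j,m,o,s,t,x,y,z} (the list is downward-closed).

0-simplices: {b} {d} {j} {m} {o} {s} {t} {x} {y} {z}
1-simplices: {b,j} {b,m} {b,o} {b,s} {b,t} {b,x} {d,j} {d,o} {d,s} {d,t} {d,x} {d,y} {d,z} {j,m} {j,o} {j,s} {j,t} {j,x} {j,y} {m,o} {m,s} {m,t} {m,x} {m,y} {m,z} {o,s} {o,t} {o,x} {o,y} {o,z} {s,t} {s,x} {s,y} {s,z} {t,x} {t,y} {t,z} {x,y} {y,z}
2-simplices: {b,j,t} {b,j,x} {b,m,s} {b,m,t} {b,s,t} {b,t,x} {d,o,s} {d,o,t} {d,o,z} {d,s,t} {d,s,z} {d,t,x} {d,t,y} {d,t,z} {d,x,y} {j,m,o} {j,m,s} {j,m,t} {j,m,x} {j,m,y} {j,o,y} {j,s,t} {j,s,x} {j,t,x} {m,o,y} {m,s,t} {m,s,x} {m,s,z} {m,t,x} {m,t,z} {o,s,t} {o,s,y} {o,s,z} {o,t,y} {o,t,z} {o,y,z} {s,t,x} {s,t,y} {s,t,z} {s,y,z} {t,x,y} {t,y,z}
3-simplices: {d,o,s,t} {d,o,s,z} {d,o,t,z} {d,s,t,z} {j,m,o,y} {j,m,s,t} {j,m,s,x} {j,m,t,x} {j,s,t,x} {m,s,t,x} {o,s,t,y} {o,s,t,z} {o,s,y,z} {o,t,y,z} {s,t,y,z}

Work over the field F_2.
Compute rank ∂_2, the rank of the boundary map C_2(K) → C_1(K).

rank∂_2=26

n_0=10 n_1=39 n_2=42 n_3=15  [Z2]
∂1: piv[bj,bm,bo,bs,bt,bx,dj,dy,dz] rk=9  ker:do,ds,dt,dx,jm,jo,js,jt,jx,jy,mo,ms,mt,mx,my,mz,os,ot,ox,oy,oz,st,sx,sy,sz,tx,ty,tz,xy,yz
∂2: piv[bjt,bjx,bms,bmt,bst,btx,dos,dot,doz,dst,dsz,dtx,dty,dtz,dxy,jmo,jms,jmt,jmx,jmy,joy,jsx,msz,osy,oty,oyz] rk=26  ker:jst,jtx,moy,mst,msx,mtx,mtz,ost,osz,otz,stx,sty,stz,syz,txy,tyz
∂3: piv[dost,dosz,dotz,dstz,jmoy,jmst,jmsx,jmtx,jstx,osty,osyz,otyz] rk=12  ker:mstx,ostz,styz
rk∂_2=26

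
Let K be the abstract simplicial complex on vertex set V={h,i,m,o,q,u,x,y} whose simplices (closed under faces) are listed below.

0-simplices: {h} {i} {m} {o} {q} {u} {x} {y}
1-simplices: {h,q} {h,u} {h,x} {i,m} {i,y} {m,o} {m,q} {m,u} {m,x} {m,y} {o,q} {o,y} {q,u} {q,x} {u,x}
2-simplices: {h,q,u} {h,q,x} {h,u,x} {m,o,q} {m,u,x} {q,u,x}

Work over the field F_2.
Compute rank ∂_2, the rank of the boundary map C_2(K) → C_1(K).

n_0=8 n_1=15 n_2=6  [Z2]
∂1: piv[hq,hu,hx,im,iy,mo,mq] rk=7  ker:mu,mx,my,oq,oy,qu,qx,ux
∂2: piv[hqu,hqx,hux,moq,mux] rk=5  ker:qux
rk∂_2=5

rank∂_2=5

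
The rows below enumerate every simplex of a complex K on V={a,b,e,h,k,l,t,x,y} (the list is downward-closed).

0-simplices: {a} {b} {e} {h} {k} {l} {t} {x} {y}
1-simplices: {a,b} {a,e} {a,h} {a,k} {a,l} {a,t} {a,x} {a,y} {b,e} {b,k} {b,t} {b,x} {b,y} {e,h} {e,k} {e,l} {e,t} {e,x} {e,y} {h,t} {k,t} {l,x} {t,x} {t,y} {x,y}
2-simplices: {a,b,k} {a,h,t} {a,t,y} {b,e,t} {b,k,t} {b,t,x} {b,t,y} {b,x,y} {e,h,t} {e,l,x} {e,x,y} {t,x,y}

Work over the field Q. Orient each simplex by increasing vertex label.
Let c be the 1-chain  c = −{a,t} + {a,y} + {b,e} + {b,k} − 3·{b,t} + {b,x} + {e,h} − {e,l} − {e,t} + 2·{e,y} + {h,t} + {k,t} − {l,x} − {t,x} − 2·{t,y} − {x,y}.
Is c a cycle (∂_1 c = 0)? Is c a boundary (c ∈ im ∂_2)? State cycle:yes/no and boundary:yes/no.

n_0=9 n_1=25 n_2=12  [Q]
∂1: piv[ab,ae,ah,ak,al,at,ax,ay] rk=8  ker:be,bk,bt,bx,by,eh,ek,el,et,ex,ey,ht,kt,lx,tx,ty,xy
∂2: piv[abk,aht,aty,bet,bkt,btx,bty,bxy,eht,elx,exy] rk=11  ker:txy
∂1c = 0
c vs im∂2: residual ≠ 0 ⇒ not boundary

cycle:yes boundary:no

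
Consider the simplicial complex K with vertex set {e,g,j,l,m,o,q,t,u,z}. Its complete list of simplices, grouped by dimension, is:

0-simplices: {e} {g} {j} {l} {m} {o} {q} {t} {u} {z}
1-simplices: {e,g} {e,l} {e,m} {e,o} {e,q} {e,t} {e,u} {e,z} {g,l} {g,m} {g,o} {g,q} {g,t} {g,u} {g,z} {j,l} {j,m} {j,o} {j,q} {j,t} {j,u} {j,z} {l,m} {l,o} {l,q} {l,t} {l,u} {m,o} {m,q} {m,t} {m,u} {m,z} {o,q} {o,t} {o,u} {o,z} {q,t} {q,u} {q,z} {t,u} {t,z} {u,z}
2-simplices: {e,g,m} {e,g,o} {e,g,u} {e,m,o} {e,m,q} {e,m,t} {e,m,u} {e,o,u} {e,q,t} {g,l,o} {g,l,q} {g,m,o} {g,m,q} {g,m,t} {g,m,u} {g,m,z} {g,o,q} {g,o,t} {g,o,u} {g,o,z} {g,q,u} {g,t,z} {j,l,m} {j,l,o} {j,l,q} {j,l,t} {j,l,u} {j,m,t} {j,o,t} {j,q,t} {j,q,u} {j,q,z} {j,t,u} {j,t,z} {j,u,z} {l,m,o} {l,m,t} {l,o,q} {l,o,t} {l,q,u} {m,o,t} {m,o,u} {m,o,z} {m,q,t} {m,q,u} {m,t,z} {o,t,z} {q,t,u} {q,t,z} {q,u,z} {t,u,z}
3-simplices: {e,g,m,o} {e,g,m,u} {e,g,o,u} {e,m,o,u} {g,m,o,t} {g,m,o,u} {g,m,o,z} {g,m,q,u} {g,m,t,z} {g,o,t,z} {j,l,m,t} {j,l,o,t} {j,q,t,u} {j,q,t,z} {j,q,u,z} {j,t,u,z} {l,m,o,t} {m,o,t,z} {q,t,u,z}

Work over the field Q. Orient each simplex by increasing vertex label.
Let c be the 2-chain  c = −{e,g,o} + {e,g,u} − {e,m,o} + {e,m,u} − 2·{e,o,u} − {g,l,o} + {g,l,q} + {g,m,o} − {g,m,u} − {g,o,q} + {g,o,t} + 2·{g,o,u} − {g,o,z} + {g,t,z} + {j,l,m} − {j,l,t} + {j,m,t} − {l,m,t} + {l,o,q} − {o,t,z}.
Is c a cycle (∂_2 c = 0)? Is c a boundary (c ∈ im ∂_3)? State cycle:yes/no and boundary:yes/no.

n_0=10 n_1=42 n_2=51 n_3=19  [Q]
∂1: piv[eg,el,em,eo,eq,et,eu,ez,jl] rk=9  ker:gl,gm,go,gq,gt,gu,gz,jm,jo,jq,jt,ju,jz,lm,lo,lq,lt,lu,mo,mq,mt,mu,mz,oq,ot,ou,oz,qt,qu,qz,tu,tz,uz
∂2: piv[egm,ego,egu,emo,emq,emt,emu,eou,eqt,glo,glq,gmq,gmt,gmz,goq,got,goz,gqu,gtz,jlm,jlo,jlq,jlt,jlu,jmt,jot,jqu,jqz,jtu,jtz,juz] rk=31  ker:gmo,gmu,gou,jqt,lmo,lmt,loq,lot,lqu,mot,mou,moz,mqt,mqu,mtz,otz,qtu,qtz,quz,tuz
∂3: piv[egmo,egmu,egou,emou,gmot,gmoz,gmqu,gmtz,gotz,jlmt,jlot,jqtu,jqtz,jquz,jtuz,lmot] rk=16  ker:gmou,motz,qtuz
∂2c = 0
c vs im∂3: residual ≠ 0 ⇒ not boundary

cycle:yes boundary:no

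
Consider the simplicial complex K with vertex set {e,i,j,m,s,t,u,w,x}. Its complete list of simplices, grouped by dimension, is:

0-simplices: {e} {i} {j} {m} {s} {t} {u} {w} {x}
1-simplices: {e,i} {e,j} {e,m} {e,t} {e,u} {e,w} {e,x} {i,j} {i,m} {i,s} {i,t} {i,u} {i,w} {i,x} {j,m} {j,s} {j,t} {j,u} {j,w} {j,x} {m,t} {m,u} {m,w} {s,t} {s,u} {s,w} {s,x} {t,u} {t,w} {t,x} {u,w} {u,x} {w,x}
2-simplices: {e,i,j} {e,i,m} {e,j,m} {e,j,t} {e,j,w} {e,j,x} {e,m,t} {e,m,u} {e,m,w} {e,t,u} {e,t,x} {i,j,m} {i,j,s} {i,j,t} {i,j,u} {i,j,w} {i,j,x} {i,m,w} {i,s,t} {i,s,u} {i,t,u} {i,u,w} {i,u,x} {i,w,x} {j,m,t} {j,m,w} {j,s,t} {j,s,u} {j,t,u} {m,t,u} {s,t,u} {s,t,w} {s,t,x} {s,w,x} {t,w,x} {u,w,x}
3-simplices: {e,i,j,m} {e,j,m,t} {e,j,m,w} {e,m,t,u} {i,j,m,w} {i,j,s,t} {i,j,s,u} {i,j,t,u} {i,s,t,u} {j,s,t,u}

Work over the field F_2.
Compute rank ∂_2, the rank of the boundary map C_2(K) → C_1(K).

rank∂_2=25

n_0=9 n_1=33 n_2=36 n_3=10  [Z2]
∂1: piv[ei,ej,em,et,eu,ew,ex,is] rk=8  ker:ij,im,it,iu,iw,ix,jm,js,jt,ju,jw,jx,mt,mu,mw,st,su,sw,sx,tu,tw,tx,uw,ux,wx
∂2: piv[eij,eim,ejm,ejt,ejw,ejx,emt,emu,emw,etu,etx,ijs,ijt,iju,ijw,ijx,ist,isu,itu,iuw,iux,iwx,stw,stx,swx] rk=25  ker:ijm,imw,jmt,jmw,jst,jsu,jtu,mtu,stu,twx,uwx
∂3: piv[eijm,ejmt,ejmw,emtu,ijmw,ijst,ijsu,ijtu,istu] rk=9  ker:jstu
rk∂_2=25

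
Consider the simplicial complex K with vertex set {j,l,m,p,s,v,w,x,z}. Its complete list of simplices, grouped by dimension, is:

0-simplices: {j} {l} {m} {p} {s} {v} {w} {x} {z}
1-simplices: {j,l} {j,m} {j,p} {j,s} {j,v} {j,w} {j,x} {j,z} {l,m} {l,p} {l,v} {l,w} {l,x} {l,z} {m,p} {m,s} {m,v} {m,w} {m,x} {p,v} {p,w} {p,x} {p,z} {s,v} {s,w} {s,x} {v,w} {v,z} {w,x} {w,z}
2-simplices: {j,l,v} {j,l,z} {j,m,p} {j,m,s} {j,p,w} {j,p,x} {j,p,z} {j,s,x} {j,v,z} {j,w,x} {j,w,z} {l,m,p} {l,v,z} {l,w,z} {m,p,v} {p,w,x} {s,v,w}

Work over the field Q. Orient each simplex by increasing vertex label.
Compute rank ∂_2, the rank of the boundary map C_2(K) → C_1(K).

rank∂_2=15

n_0=9 n_1=30 n_2=17  [Q]
∂1: piv[jl,jm,jp,js,jv,jw,jx,jz] rk=8  ker:lm,lp,lv,lw,lx,lz,mp,ms,mv,mw,mx,pv,pw,px,pz,sv,sw,sx,vw,vz,wx,wz
∂2: piv[jlv,jlz,jmp,jms,jpw,jpx,jpz,jsx,jvz,jwx,jwz,lmp,lwz,mpv,svw] rk=15  ker:lvz,pwx
rk∂_2=15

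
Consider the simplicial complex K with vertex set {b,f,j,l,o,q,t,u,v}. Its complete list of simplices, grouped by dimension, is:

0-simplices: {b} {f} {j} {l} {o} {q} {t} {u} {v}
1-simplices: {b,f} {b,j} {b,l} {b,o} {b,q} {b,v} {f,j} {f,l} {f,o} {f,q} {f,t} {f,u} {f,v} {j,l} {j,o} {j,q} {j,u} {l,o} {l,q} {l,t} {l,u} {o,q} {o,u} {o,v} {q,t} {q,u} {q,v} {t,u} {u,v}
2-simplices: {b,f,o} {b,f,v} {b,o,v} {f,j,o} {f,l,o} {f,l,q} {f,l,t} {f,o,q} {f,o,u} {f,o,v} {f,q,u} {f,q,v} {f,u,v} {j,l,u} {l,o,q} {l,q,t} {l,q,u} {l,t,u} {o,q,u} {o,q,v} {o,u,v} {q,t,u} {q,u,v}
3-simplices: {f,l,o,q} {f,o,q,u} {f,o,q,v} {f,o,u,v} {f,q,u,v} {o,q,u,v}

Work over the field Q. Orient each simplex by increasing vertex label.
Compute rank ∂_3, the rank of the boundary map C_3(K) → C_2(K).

rank∂_3=5

n_0=9 n_1=29 n_2=23 n_3=6  [Q]
∂1: piv[bf,bj,bl,bo,bq,bv,ft,fu] rk=8  ker:fj,fl,fo,fq,fv,jl,jo,jq,ju,lo,lq,lt,lu,oq,ou,ov,qt,qu,qv,tu,uv
∂2: piv[bfo,bfv,bov,fjo,flo,flq,flt,foq,fou,fqu,fqv,fuv,jlu,lqt,lqu,ltu] rk=16  ker:fov,loq,oqu,oqv,ouv,qtu,quv
∂3: piv[floq,foqu,foqv,fouv,fquv] rk=5  ker:oquv
rk∂_3=5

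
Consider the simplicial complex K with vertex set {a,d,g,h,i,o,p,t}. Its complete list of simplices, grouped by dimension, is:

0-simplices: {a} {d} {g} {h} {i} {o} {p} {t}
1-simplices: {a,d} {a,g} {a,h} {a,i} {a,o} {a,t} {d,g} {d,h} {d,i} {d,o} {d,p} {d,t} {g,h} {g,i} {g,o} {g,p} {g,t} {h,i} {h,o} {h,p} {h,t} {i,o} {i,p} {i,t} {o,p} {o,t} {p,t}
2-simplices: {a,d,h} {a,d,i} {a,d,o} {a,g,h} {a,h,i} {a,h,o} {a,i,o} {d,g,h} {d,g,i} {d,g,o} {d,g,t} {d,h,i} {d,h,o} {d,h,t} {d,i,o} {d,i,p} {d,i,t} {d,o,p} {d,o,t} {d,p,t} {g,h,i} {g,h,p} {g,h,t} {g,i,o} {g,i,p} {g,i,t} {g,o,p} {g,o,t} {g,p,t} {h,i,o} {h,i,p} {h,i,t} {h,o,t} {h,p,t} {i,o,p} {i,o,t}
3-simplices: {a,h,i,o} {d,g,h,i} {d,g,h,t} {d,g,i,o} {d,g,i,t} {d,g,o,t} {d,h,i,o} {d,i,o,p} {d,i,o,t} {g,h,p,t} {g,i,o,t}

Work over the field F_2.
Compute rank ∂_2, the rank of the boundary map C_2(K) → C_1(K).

rank∂_2=19

n_0=8 n_1=27 n_2=36 n_3=11  [Z2]
∂1: piv[ad,ag,ah,ai,ao,at,dp] rk=7  ker:dg,dh,di,do,dt,gh,gi,go,gp,gt,hi,ho,hp,ht,io,ip,it,op,ot,pt
∂2: piv[adh,adi,ado,agh,ahi,aho,aio,dgh,dgi,dgo,dgt,dht,dip,dit,dop,dot,dpt,ghp,gip] rk=19  ker:dhi,dho,dio,ghi,ght,gio,git,gop,got,gpt,hio,hip,hit,hot,hpt,iop,iot
∂3: piv[ahio,dghi,dght,dgio,dgit,dgot,dhio,diop,diot,ghpt] rk=10  ker:giot
rk∂_2=19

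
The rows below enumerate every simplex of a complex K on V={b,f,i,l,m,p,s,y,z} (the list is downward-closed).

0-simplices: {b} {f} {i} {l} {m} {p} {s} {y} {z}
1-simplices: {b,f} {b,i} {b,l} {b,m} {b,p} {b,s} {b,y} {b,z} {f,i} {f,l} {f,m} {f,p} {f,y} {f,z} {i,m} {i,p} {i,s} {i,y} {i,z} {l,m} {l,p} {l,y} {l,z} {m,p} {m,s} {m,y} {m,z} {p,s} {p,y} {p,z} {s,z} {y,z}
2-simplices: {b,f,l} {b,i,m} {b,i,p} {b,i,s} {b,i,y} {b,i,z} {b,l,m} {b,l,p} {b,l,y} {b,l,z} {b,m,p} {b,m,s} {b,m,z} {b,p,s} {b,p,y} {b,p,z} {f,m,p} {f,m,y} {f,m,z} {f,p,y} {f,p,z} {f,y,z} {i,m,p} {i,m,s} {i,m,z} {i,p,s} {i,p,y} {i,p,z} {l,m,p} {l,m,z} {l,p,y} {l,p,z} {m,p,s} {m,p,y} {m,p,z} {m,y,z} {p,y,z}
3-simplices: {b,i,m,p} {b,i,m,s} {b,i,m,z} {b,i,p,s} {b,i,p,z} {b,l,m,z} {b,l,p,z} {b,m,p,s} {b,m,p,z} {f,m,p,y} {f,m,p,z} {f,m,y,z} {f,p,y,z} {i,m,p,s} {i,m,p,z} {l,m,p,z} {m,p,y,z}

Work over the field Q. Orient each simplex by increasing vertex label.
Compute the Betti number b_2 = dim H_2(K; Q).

b_2=2

n_0=9 n_1=32 n_2=37 n_3=17  [Q]
∂1: piv[bf,bi,bl,bm,bp,bs,by,bz] rk=8  ker:fi,fl,fm,fp,fy,fz,im,ip,is,iy,iz,lm,lp,ly,lz,mp,ms,my,mz,ps,py,pz,sz,yz
∂2: piv[bfl,bim,bip,bis,biy,biz,blm,blp,bly,blz,bmp,bms,bmz,bps,bpy,bpz,fmp,fmy,fmz,fpy,fyz] rk=21  ker:fpz,imp,ims,imz,ips,ipy,ipz,lmp,lmz,lpy,lpz,mps,mpy,mpz,myz,pyz
∂3: piv[bimp,bims,bimz,bips,bipz,blmz,blpz,bmps,bmpz,fmpy,fmpz,fmyz,fpyz,lmpz] rk=14  ker:imps,impz,mpyz
b_2=(37−21)−14=2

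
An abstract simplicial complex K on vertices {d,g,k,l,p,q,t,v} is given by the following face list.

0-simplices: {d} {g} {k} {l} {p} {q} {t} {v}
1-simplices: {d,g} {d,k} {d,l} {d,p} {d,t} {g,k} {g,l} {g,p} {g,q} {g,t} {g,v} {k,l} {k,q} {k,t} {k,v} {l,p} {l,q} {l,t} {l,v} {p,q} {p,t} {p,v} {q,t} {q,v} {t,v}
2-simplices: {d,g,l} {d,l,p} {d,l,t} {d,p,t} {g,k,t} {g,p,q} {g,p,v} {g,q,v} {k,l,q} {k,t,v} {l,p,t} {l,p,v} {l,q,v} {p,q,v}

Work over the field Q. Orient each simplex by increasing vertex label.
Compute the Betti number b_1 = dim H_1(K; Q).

b_1=6

n_0=8 n_1=25 n_2=14  [Q]
∂1: piv[dg,dk,dl,dp,dt,gq,gv] rk=7  ker:gk,gl,gp,gt,kl,kq,kt,kv,lp,lq,lt,lv,pq,pt,pv,qt,qv,tv
∂2: piv[dgl,dlp,dlt,dpt,gkt,gpq,gpv,gqv,klq,ktv,lpv,lqv] rk=12  ker:lpt,pqv
b_1=(25−7)−12=6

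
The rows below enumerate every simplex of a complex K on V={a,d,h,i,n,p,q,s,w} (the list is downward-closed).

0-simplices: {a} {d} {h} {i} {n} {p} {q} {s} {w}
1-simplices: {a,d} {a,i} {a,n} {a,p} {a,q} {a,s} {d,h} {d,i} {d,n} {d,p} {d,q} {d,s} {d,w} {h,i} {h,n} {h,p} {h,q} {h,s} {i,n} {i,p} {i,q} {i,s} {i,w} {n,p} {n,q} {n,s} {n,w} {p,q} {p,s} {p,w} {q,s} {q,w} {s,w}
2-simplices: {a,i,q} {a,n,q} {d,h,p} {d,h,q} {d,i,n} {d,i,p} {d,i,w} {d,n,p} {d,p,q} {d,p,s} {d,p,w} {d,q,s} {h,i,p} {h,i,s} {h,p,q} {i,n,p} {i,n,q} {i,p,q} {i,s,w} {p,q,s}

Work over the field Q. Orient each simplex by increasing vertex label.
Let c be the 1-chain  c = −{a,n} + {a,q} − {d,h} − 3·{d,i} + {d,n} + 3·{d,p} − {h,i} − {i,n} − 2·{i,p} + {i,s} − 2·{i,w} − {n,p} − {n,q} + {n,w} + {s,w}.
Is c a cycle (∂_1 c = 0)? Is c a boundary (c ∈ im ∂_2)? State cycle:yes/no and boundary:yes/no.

cycle:yes boundary:no

n_0=9 n_1=33 n_2=20  [Q]
∂1: piv[ad,ai,an,ap,aq,as,dh,dw] rk=8  ker:di,dn,dp,dq,ds,hi,hn,hp,hq,hs,in,ip,iq,is,iw,np,nq,ns,nw,pq,ps,pw,qs,qw,sw
∂2: piv[aiq,anq,dhp,dhq,din,dip,diw,dnp,dpq,dps,dpw,dqs,hip,his,inq,ipq,isw] rk=17  ker:hpq,inp,pqs
∂1c = 0
c vs im∂2: residual ≠ 0 ⇒ not boundary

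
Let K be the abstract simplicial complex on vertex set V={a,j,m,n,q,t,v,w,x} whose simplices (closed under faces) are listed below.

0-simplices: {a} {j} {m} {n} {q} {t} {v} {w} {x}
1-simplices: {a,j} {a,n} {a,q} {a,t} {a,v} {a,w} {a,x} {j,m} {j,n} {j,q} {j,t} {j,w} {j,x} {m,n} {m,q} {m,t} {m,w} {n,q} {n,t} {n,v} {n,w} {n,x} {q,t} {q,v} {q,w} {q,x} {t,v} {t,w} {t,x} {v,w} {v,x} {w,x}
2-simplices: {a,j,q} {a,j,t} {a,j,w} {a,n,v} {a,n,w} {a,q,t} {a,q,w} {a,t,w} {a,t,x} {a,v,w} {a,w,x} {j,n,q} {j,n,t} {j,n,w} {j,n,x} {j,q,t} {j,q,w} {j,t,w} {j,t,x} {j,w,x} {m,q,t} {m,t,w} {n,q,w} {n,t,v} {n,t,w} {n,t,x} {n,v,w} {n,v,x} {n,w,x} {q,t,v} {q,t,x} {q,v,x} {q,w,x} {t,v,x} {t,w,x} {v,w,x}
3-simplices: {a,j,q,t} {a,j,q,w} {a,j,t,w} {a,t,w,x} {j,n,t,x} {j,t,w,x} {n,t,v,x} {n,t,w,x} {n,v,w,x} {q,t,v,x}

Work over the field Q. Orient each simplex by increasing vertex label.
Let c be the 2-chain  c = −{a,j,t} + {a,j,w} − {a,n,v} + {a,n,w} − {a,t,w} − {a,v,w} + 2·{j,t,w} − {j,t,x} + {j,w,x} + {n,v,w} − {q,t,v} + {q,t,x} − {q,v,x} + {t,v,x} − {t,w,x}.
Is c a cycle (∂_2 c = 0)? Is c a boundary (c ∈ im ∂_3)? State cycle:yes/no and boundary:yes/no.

cycle:yes boundary:no

n_0=9 n_1=32 n_2=36 n_3=10  [Q]
∂1: piv[aj,an,aq,at,av,aw,ax,jm] rk=8  ker:jn,jq,jt,jw,jx,mn,mq,mt,mw,nq,nt,nv,nw,nx,qt,qv,qw,qx,tv,tw,tx,vw,vx,wx
∂2: piv[ajq,ajt,ajw,anv,anw,aqt,aqw,atw,atx,avw,awx,jnq,jnt,jnw,jnx,jtx,mqt,mtw,ntv,nvx,qtv,qtx] rk=22  ker:jqt,jqw,jtw,jwx,nqw,ntw,ntx,nvw,nwx,qvx,qwx,tvx,twx,vwx
∂3: piv[ajqt,ajqw,ajtw,atwx,jntx,jtwx,ntvx,ntwx,nvwx,qtvx] rk=10
∂2c = 0
c vs im∂3: residual ≠ 0 ⇒ not boundary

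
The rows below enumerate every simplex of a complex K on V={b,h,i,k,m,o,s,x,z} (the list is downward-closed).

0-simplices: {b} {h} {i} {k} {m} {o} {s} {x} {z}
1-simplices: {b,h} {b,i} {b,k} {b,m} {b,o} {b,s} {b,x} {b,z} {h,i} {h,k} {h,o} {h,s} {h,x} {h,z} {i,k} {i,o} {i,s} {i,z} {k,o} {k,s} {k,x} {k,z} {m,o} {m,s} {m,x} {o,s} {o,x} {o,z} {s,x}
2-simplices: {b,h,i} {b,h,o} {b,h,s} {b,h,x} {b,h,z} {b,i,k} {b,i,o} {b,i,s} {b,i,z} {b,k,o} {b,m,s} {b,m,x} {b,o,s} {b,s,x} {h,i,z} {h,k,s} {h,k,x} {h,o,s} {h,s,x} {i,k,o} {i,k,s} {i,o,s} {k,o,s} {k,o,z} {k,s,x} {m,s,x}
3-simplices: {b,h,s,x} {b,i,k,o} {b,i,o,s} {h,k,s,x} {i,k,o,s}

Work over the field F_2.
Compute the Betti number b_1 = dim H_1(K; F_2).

n_0=9 n_1=29 n_2=26 n_3=5  [Z2]
∂1: piv[bh,bi,bk,bm,bo,bs,bx,bz] rk=8  ker:hi,hk,ho,hs,hx,hz,ik,io,is,iz,ko,ks,kx,kz,mo,ms,mx,os,ox,oz,sx
∂2: piv[bhi,bho,bhs,bhx,bhz,bik,bio,bis,biz,bko,bms,bmx,bos,bsx,hks,hkx,iks,koz] rk=18  ker:hiz,hos,hsx,iko,ios,kos,ksx,msx
∂3: piv[bhsx,biko,bios,hksx,ikos] rk=5
b_1=(29−8)−18=3

b_1=3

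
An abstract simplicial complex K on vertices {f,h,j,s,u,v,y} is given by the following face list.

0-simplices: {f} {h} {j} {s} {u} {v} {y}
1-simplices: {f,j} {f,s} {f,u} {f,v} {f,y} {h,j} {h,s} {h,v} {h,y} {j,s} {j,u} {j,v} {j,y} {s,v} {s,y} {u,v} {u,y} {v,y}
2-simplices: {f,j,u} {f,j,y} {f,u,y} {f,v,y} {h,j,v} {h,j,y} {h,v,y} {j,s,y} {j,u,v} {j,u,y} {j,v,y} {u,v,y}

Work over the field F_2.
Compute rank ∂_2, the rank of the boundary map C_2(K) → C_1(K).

rank∂_2=9

n_0=7 n_1=18 n_2=12  [Z2]
∂1: piv[fj,fs,fu,fv,fy,hj] rk=6  ker:hs,hv,hy,js,ju,jv,jy,sv,sy,uv,uy,vy
∂2: piv[fju,fjy,fuy,fvy,hjv,hjy,hvy,jsy,juv] rk=9  ker:juy,jvy,uvy
rk∂_2=9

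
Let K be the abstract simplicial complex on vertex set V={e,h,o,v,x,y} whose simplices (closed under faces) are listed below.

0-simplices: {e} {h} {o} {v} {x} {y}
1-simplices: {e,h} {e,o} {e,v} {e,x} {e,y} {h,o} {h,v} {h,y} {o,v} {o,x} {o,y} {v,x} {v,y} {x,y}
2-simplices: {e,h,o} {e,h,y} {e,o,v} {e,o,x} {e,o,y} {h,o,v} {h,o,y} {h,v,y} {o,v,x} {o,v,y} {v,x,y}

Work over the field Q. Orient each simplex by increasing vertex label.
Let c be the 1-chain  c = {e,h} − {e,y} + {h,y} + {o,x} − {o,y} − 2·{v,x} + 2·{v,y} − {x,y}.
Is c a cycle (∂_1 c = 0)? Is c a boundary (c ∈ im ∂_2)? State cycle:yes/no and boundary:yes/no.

n_0=6 n_1=14 n_2=11  [Q]
∂1: piv[eh,eo,ev,ex,ey] rk=5  ker:ho,hv,hy,ov,ox,oy,vx,vy,xy
∂2: piv[eho,ehy,eov,eox,eoy,hov,hvy,ovx,vxy] rk=9  ker:hoy,ovy
∂1c = 0
c vs im∂2: reduces to 0 ⇒ boundary

cycle:yes boundary:yes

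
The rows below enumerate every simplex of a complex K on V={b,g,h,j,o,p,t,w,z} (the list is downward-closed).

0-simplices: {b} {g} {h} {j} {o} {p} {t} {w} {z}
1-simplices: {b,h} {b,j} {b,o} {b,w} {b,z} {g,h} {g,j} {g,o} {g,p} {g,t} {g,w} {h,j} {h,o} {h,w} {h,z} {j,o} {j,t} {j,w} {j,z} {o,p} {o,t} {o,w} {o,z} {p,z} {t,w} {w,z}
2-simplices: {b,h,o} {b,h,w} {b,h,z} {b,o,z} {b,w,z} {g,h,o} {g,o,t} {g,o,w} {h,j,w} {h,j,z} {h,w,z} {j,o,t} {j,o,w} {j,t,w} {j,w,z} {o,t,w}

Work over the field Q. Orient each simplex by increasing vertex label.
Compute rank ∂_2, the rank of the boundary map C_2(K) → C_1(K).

n_0=9 n_1=26 n_2=16  [Q]
∂1: piv[bh,bj,bo,bw,bz,gh,gp,gt] rk=8  ker:gj,go,gw,hj,ho,hw,hz,jo,jt,jw,jz,op,ot,ow,oz,pz,tw,wz
∂2: piv[bho,bhw,bhz,boz,bwz,gho,got,gow,hjw,hjz,jot,jow,jtw] rk=13  ker:hwz,jwz,otw
rk∂_2=13

rank∂_2=13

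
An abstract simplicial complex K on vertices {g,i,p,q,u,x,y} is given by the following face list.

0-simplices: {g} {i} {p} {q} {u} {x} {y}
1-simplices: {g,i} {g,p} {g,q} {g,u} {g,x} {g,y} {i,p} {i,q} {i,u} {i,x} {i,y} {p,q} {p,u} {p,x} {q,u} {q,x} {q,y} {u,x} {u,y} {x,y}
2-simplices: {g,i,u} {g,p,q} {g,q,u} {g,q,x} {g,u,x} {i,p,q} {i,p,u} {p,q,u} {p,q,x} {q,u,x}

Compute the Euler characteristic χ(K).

χ(K)=-3

n_0=7 n_1=20 n_2=10
χ=+7−20+10=-3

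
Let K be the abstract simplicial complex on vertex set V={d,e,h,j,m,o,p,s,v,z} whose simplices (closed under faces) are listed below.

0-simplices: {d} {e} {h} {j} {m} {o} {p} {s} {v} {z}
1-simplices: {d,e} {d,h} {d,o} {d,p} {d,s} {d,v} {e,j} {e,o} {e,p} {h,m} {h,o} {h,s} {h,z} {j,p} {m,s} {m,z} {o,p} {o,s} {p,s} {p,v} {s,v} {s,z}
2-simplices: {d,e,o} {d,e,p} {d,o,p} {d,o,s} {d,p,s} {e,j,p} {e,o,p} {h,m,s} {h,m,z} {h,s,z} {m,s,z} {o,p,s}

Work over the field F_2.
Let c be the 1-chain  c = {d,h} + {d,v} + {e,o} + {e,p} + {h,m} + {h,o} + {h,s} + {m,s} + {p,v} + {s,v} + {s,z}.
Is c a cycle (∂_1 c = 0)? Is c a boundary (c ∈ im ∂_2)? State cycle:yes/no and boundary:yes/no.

cycle:no boundary:no

n_0=10 n_1=22 n_2=12  [Z2]
∂1: piv[de,dh,do,dp,ds,dv,ej,hm,hz] rk=9  ker:eo,ep,ho,hs,jp,ms,mz,op,os,ps,pv,sv,sz
∂2: piv[deo,dep,dop,dos,dps,ejp,hms,hmz,hsz] rk=9  ker:eop,msz,ops
∂1c = {v} + {z}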